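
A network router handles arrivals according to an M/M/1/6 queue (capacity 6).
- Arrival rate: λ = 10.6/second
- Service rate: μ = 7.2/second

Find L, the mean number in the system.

ρ = λ/μ = 10.6/7.2 = 1.47222
P₀ = (1-ρ)/(1-ρ^(K+1)) = (1-1.47222)/(1-1.47222^7) = -0.4722/-13.9903 = 0.03375
P_K = P₀×ρ^K = 0.033753 × 1.47222^6 = 0.033753 × 10.1821 = 0.3437
L = ρ[1 - (K+1)ρ^K + Kρ^(K+1)] / [(1-ρ)(1-ρ^(K+1))]
L = 1.47222 × (1 - 7×10.1821 + 6×14.9903) / ((1 - 1.47222) × (1 - 14.9903)) = 4.3827 packets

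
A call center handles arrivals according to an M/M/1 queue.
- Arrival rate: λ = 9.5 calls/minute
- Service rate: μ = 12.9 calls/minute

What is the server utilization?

Server utilization: ρ = λ/μ
ρ = 9.5/12.9 = 0.7364
The server is busy 73.64% of the time.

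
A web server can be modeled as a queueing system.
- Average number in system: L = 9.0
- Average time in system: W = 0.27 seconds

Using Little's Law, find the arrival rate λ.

Little's Law: L = λW, so λ = L/W
λ = 9.0/0.27 = 33.3333 requests/second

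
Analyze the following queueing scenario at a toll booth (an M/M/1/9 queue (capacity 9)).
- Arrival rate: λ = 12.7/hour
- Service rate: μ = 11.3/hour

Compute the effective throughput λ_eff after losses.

ρ = λ/μ = 12.7/11.3 = 1.1239
P₀ = (1-ρ)/(1-ρ^(K+1)) = (1-1.1239)/(1-1.1239^10) = -0.1239/-2.2157 = 0.05592
P_K = P₀×ρ^K = 0.05592 × 1.1239^9 = 0.05592 × 2.8612 = 0.1600
λ_eff = λ(1-P_K) = 12.7 × (1 - 0.15999) = 12.7 × 0.84001 = 10.6681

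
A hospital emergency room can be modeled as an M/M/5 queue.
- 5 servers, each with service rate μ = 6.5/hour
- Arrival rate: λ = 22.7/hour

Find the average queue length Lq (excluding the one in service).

Traffic intensity: ρ = λ/(cμ) = 22.7/(5×6.5) = 0.6985
Since ρ = 0.6985 < 1, system is stable.
Offered load a = λ/μ = cρ = 22.7/6.5 = 3.4923
P₀ = [ Σₙ₌₀^4 aⁿ/n! + a^5/(5!(1-ρ)) ]⁻¹
Σ = a^0/0! + a^1/1! + a^2/2! + a^3/3! + a^4/4! = 1.00000 + 3.49231 + 6.09811 + 7.09882 + 6.19782 = 23.8871
a^5/(5!(1-ρ)) = 519.4724/(120 × 0.301538) = 14.3562
P₀ = 1/(23.8871 + 14.3562) = 0.02615
Lq = P₀·a^5·ρ / (5!(1-ρ)²) = 0.026148 × 519.4724 × 0.69846 / (120 × 0.090925) = 0.8695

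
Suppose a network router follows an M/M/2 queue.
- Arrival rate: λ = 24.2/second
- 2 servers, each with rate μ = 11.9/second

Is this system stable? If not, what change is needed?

Stability requires ρ = λ/(cμ) < 1
ρ = 24.2/(2 × 11.9) = 24.2/23.80 = 1.0168
Since 1.0168 ≥ 1, the system is UNSTABLE.
Need c > λ/μ = 24.2/11.9 = 2.03.
Minimum servers needed: c = 3.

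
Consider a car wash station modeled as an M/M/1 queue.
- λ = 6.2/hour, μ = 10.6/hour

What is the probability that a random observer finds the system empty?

ρ = λ/μ = 6.2/10.6 = 0.5849
P(0) = 1 - ρ = 1 - 0.5849 = 0.4151
The server is idle 41.51% of the time.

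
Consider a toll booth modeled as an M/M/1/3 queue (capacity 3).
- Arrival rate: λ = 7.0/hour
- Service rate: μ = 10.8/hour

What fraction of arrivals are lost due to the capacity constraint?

ρ = λ/μ = 7.0/10.8 = 0.64815
P₀ = (1-ρ)/(1-ρ^(K+1)) = (1-0.64815)/(1-0.64815^4) = 0.35185/0.82352 = 0.4273
P_K = P₀×ρ^K = 0.42725 × 0.64815^3 = 0.42725 × 0.27229 = 0.1163
Blocking probability = 11.63%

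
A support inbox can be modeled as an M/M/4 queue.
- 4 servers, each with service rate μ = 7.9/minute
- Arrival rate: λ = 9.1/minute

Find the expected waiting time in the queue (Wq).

Traffic intensity: ρ = λ/(cμ) = 9.1/(4×7.9) = 0.2880
Since ρ = 0.2880 < 1, system is stable.
Offered load a = λ/μ = cρ = 9.1/7.9 = 1.1519
P₀ = [ Σₙ₌₀^3 aⁿ/n! + a^4/(4!(1-ρ)) ]⁻¹
Σ = a^0/0! + a^1/1! + a^2/2! + a^3/3! = 1.0000 + 1.1519 + 0.66344 + 0.25474 = 3.0701
a^4/(4!(1-ρ)) = 1.7606/(24 × 0.7120) = 0.1030
P₀ = 1/(3.0701 + 0.1030) = 0.3151
Lq = P₀·a^4·ρ / (4!(1-ρ)²) = 0.3151 × 1.7606 × 0.2880 / (24 × 0.5070) = 0.01313
Wq = Lq/λ = 0.01313/9.1 = 0.001443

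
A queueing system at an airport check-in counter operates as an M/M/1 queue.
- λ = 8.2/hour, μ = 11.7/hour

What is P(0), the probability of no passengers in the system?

ρ = λ/μ = 8.2/11.7 = 0.7009
P(0) = 1 - ρ = 1 - 0.7009 = 0.2991
The server is idle 29.91% of the time.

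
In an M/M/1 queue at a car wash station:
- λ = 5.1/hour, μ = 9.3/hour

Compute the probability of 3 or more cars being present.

ρ = λ/μ = 5.1/9.3 = 0.5484
P(N ≥ n) = ρⁿ
P(N ≥ 3) = 0.5484^3
P(N ≥ 3) = 0.1649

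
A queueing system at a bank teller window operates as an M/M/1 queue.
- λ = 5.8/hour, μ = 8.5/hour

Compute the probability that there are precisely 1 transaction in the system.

ρ = λ/μ = 5.8/8.5 = 0.6824
P(n) = (1-ρ)ρⁿ
P(1) = (1-0.6824) × 0.6824^1
P(1) = 0.3176 × 0.6824
P(1) = 0.2167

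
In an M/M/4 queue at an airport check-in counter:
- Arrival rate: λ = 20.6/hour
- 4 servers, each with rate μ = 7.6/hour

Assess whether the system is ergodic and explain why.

Stability requires ρ = λ/(cμ) < 1
ρ = 20.6/(4 × 7.6) = 20.6/30.40 = 0.6776
Since 0.6776 < 1, the system is STABLE.
The servers are busy 67.76% of the time.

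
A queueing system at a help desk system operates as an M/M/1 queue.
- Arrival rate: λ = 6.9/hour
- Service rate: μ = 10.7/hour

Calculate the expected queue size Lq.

ρ = λ/μ = 6.9/10.7 = 0.6449
For M/M/1: Lq = λ²/(μ(μ-λ))
Lq = 47.61/(10.7 × 3.80)
Lq = 1.1709 tickets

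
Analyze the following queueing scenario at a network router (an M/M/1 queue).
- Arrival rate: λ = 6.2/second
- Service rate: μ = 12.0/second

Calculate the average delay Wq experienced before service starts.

First, compute utilization: ρ = λ/μ = 6.2/12.0 = 0.5167
For M/M/1: Wq = λ/(μ(μ-λ))
Wq = 6.2/(12.0 × (12.0-6.2))
Wq = 6.2/(12.0 × 5.80)
Wq = 0.08908 seconds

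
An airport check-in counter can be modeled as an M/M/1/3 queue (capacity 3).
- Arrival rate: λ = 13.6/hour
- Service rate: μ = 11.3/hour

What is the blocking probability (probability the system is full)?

ρ = λ/μ = 13.6/11.3 = 1.20354
P₀ = (1-ρ)/(1-ρ^(K+1)) = (1-1.20354)/(1-1.20354^4) = -0.2035/-1.0982 = 0.1853
P_K = P₀×ρ^K = 0.18534 × 1.20354^3 = 0.18534 × 1.7433 = 0.3231
Blocking probability = 32.31%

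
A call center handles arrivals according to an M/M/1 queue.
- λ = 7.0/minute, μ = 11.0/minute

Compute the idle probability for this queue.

ρ = λ/μ = 7.0/11.0 = 0.6364
P(0) = 1 - ρ = 1 - 0.6364 = 0.3636
The server is idle 36.36% of the time.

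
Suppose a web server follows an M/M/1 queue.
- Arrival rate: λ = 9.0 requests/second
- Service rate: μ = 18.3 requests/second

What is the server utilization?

Server utilization: ρ = λ/μ
ρ = 9.0/18.3 = 0.4918
The server is busy 49.18% of the time.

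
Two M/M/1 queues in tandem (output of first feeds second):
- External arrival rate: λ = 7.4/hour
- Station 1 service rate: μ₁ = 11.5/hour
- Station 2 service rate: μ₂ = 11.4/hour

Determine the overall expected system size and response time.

By Jackson's theorem, each station behaves as independent M/M/1.
Station 1: ρ₁ = 7.4/11.5 = 0.6435, L₁ = ρ₁/(1-ρ₁) = λ/(μ₁-λ) = 7.4/4.10 = 1.8049
Station 2: ρ₂ = 7.4/11.4 = 0.6491, L₂ = ρ₂/(1-ρ₂) = λ/(μ₂-λ) = 7.4/4.00 = 1.8500
Total: L = L₁ + L₂ = 1.8049 + 1.8500 = 3.6549
W = L/λ = 3.6549/7.4 = 0.4939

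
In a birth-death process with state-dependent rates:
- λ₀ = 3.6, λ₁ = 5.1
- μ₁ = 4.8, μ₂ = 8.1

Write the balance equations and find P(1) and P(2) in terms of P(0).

Balance equations:
State 0: λ₀P₀ = μ₁P₁ → P₁ = (λ₀/μ₁)P₀ = (3.6/4.8)P₀ = 0.7500P₀
State 1: P₂ = (λ₀λ₁)/(μ₁μ₂)P₀ = (3.6×5.1)/(4.8×8.1)P₀ = 0.4722P₀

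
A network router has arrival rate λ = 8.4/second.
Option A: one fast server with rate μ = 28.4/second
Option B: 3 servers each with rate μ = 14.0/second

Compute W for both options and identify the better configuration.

Option A: single server μ = 28.4 (M/M/1)
  ρ_A = 8.4/28.4 = 0.2958
  W_A = 1/(μ-λ) = 1/(28.4-8.4) = 1/20.00 = 0.05000

Option B: 3 servers μ = 14.0 (M/M/3)
  ρ_B = λ/(cμ) = 8.4/(3×14.0) = 0.2000
  Offered load a = λ/μ = cρ = 8.4/14.0 = 0.6000
  P₀ = [ Σₙ₌₀^2 aⁿ/n! + a^3/(3!(1-ρ)) ]⁻¹
  Σ = a^0/0! + a^1/1! + a^2/2! = 1.0000 + 0.6000 + 0.1800 = 1.7800
  a^3/(3!(1-ρ)) = 0.2160/(6 × 0.8000) = 0.04500
  P₀ = 1/(1.7800 + 0.04500) = 0.5479
  Lq = P₀·a^3·ρ / (3!(1-ρ)²) = 0.5479 × 0.2160 × 0.2000 / (6 × 0.6400) = 0.006164
  Wq_B = Lq/λ = 0.0061644/8.4 = 0.0007339
  W_B = Wq_B + 1/μ = 0.0007339 + 0.07143 = 0.07216

Since W_A = 0.05000 < W_B = 0.07216, Option A (single fast server) has the shorter time in system.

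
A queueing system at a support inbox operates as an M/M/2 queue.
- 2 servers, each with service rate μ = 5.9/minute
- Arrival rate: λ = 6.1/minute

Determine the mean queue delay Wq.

Traffic intensity: ρ = λ/(cμ) = 6.1/(2×5.9) = 0.5169
Since ρ = 0.5169 < 1, system is stable.
Offered load a = λ/μ = cρ = 6.1/5.9 = 1.0339
P₀ = [ Σₙ₌₀^1 aⁿ/n! + a^2/(2!(1-ρ)) ]⁻¹
Σ = a^0/0! + a^1/1! = 1.0000 + 1.0339 = 2.0339
a^2/(2!(1-ρ)) = 1.06895/(2 × 0.483051) = 1.1065
P₀ = 1/(2.0339 + 1.1065) = 0.3184
Lq = P₀·a^2·ρ / (2!(1-ρ)²) = 0.318436 × 1.06895 × 0.516949 / (2 × 0.233338) = 0.3771
Wq = Lq/λ = 0.37706/6.1 = 0.06181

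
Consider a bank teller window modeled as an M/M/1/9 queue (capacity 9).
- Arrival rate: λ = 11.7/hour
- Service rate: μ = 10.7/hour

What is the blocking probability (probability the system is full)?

ρ = λ/μ = 11.7/10.7 = 1.09346
P₀ = (1-ρ)/(1-ρ^(K+1)) = (1-1.09346)/(1-1.09346^10) = -0.09346/-1.4436 = 0.06474
P_K = P₀×ρ^K = 0.06474 × 1.09346^9 = 0.06474 × 2.2347 = 0.1447
Blocking probability = 14.47%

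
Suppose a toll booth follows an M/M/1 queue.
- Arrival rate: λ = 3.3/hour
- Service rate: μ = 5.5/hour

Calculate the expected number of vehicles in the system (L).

ρ = λ/μ = 3.3/5.5 = 0.6000
For M/M/1: L = λ/(μ-λ)
L = 3.3/(5.5-3.3) = 3.3/2.20
L = 1.5000 vehicles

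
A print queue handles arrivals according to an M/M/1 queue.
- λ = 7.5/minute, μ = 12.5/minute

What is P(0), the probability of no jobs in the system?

ρ = λ/μ = 7.5/12.5 = 0.6000
P(0) = 1 - ρ = 1 - 0.6000 = 0.4000
The server is idle 40.00% of the time.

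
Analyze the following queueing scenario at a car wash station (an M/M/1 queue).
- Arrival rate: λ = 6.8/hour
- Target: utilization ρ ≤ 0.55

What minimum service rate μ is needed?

ρ = λ/μ, so μ = λ/ρ
μ ≥ 6.8/0.55 = 12.3636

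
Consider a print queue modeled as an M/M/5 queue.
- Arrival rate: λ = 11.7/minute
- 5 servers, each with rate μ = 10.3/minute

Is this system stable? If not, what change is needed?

Stability requires ρ = λ/(cμ) < 1
ρ = 11.7/(5 × 10.3) = 11.7/51.50 = 0.2272
Since 0.2272 < 1, the system is STABLE.
The servers are busy 22.72% of the time.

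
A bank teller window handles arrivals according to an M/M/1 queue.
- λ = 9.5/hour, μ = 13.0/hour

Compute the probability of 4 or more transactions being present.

ρ = λ/μ = 9.5/13.0 = 0.7308
P(N ≥ n) = ρⁿ
P(N ≥ 4) = 0.7308^4
P(N ≥ 4) = 0.2852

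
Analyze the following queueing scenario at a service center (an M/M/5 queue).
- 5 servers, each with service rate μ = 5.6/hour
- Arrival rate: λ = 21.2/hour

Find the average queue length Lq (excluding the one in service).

Traffic intensity: ρ = λ/(cμ) = 21.2/(5×5.6) = 0.7571
Since ρ = 0.7571 < 1, system is stable.
Offered load a = λ/μ = cρ = 21.2/5.6 = 3.7857
P₀ = [ Σₙ₌₀^4 aⁿ/n! + a^5/(5!(1-ρ)) ]⁻¹
Σ = a^0/0! + a^1/1! + a^2/2! + a^3/3! + a^4/4! = 1.0000 + 3.7857 + 7.1658 + 9.0426 + 8.5582 = 29.5523
a^5/(5!(1-ρ)) = 777.5694/(120 × 0.242857) = 26.6813
P₀ = 1/(29.5523 + 26.6813) = 0.01778
Lq = P₀·a^5·ρ / (5!(1-ρ)²) = 0.017783 × 777.5694 × 0.75714 / (120 × 0.058980) = 1.4792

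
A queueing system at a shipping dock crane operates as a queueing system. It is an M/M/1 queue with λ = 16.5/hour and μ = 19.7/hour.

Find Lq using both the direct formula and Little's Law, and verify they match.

Method 1 (direct): Lq = λ²/(μ(μ-λ)) = 272.25/(19.7 × 3.20) = 4.3187

Method 2 (Little's Law):
W = 1/(μ-λ) = 1/3.20 = 0.3125
Wq = W - 1/μ = 0.3125 - 0.05076 = 0.26174
Lq = λWq = 16.5 × 0.26174 = 4.3187 ✔ (matches Method 1)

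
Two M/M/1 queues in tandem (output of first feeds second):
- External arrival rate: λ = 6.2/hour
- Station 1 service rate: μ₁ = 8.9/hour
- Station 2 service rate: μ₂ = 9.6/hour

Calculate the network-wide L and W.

By Jackson's theorem, each station behaves as independent M/M/1.
Station 1: ρ₁ = 6.2/8.9 = 0.6966, L₁ = ρ₁/(1-ρ₁) = λ/(μ₁-λ) = 6.2/2.70 = 2.2963
Station 2: ρ₂ = 6.2/9.6 = 0.6458, L₂ = ρ₂/(1-ρ₂) = λ/(μ₂-λ) = 6.2/3.40 = 1.8235
Total: L = L₁ + L₂ = 2.2963 + 1.8235 = 4.1198
W = L/λ = 4.1198/6.2 = 0.6645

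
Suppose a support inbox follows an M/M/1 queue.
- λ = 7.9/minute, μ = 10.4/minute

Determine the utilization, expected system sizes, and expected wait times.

Step 1: ρ = λ/μ = 7.9/10.4 = 0.7596
Step 2: L = λ/(μ-λ) = 7.9/2.50 = 3.1600
Step 3: Lq = λ²/(μ(μ-λ)) = 62.41/(10.4×2.50) = 2.4004
Step 4: W = 1/(μ-λ) = 1/2.50 = 0.4000
Step 5: Wq = λ/(μ(μ-λ)) = 7.9/(10.4×2.50) = 0.3038
Step 6: P(0) = 1-ρ = 0.2404
Verify: L = λW = 7.9×0.4000 = 3.1600 ✔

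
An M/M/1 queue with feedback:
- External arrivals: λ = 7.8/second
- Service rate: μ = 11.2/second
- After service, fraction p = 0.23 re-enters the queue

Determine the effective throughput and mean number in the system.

Effective arrival rate: λ_eff = λ/(1-p) = 7.8/(1-0.23) = 7.8/0.77 = 10.12987
ρ = λ_eff/μ = 10.12987/11.2 = 0.9044527
L = ρ/(1-ρ) = 0.9044527/(1-0.9044527) = 9.4660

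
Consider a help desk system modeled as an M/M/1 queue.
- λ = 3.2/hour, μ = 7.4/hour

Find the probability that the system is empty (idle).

ρ = λ/μ = 3.2/7.4 = 0.4324
P(0) = 1 - ρ = 1 - 0.4324 = 0.5676
The server is idle 56.76% of the time.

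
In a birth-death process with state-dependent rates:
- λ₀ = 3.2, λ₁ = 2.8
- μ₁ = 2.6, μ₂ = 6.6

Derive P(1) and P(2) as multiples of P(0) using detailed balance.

Balance equations:
State 0: λ₀P₀ = μ₁P₁ → P₁ = (λ₀/μ₁)P₀ = (3.2/2.6)P₀ = 1.2308P₀
State 1: P₂ = (λ₀λ₁)/(μ₁μ₂)P₀ = (3.2×2.8)/(2.6×6.6)P₀ = 0.5221P₀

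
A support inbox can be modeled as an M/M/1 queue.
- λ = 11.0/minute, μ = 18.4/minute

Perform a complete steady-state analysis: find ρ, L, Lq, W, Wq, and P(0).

Step 1: ρ = λ/μ = 11.0/18.4 = 0.5978
Step 2: L = λ/(μ-λ) = 11.0/7.40 = 1.4865
Step 3: Lq = λ²/(μ(μ-λ)) = 121.00/(18.4×7.40) = 0.8887
Step 4: W = 1/(μ-λ) = 1/7.40 = 0.13514
Step 5: Wq = λ/(μ(μ-λ)) = 11.0/(18.4×7.40) = 0.08079
Step 6: P(0) = 1-ρ = 0.4022
Verify: L = λW = 11.0×0.13514 = 1.4865 ✔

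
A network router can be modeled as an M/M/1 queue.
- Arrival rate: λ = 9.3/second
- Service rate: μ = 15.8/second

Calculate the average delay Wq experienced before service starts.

First, compute utilization: ρ = λ/μ = 9.3/15.8 = 0.5886
For M/M/1: Wq = λ/(μ(μ-λ))
Wq = 9.3/(15.8 × (15.8-9.3))
Wq = 9.3/(15.8 × 6.50)
Wq = 0.09056 seconds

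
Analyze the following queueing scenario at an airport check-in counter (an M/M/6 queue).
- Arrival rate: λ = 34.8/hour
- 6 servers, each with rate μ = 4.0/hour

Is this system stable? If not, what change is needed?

Stability requires ρ = λ/(cμ) < 1
ρ = 34.8/(6 × 4.0) = 34.8/24.00 = 1.4500
Since 1.4500 ≥ 1, the system is UNSTABLE.
Need c > λ/μ = 34.8/4.0 = 8.70.
Minimum servers needed: c = 9.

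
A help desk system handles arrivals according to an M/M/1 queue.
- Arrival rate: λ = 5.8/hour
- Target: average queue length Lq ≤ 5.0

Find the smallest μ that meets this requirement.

For M/M/1: Lq = λ²/(μ(μ-λ))
Need Lq ≤ 5.0, i.e. μ(μ-λ) ≥ λ²/5.0
μ² - 5.8μ - 33.64/5.0 ≥ 0  →  μ² - 5.8μ - 6.7280 ≥ 0
Quadratic formula (positive root): μ = [λ + √(λ² + 4×6.7280)]/2
Discriminant: 33.64 + 4×6.7280 = 60.5520, √60.5520 = 7.7815
μ ≥ (5.8 + 7.7815)/2 = 6.7908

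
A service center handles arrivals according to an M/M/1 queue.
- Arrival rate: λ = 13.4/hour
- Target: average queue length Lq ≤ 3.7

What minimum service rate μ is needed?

For M/M/1: Lq = λ²/(μ(μ-λ))
Need Lq ≤ 3.7, i.e. μ(μ-λ) ≥ λ²/3.7
μ² - 13.4μ - 179.56/3.7 ≥ 0  →  μ² - 13.4μ - 48.52973 ≥ 0
Quadratic formula (positive root): μ = [λ + √(λ² + 4×48.52973)]/2
Discriminant: 179.56 + 4×48.52973 = 373.6789, √373.6789 = 19.3308
μ ≥ (13.4 + 19.3308)/2 = 16.3654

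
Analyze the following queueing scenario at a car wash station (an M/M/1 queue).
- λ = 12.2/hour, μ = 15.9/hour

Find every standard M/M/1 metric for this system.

Step 1: ρ = λ/μ = 12.2/15.9 = 0.7673
Step 2: L = λ/(μ-λ) = 12.2/3.70 = 3.2973
Step 3: Lq = λ²/(μ(μ-λ)) = 148.84/(15.9×3.70) = 2.5300
Step 4: W = 1/(μ-λ) = 1/3.70 = 0.27027
Step 5: Wq = λ/(μ(μ-λ)) = 12.2/(15.9×3.70) = 0.2074
Step 6: P(0) = 1-ρ = 0.2327
Verify: L = λW = 12.2×0.27027 = 3.2973 ✔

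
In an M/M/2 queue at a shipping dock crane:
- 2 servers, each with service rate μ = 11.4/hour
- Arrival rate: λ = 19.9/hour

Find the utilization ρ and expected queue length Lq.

Traffic intensity: ρ = λ/(cμ) = 19.9/(2×11.4) = 0.8728
Since ρ = 0.8728 < 1, system is stable.
Offered load a = λ/μ = cρ = 19.9/11.4 = 1.7456
P₀ = [ Σₙ₌₀^1 aⁿ/n! + a^2/(2!(1-ρ)) ]⁻¹
Σ = a^0/0! + a^1/1! = 1.0000 + 1.7456 = 2.7456
a^2/(2!(1-ρ)) = 3.04717/(2 × 0.127193) = 11.9785
P₀ = 1/(2.7456 + 11.9785) = 0.06792
Lq = P₀·a^2·ρ / (2!(1-ρ)²) = 0.0679157 × 3.04717 × 0.872807 / (2 × 0.0161781) = 5.5825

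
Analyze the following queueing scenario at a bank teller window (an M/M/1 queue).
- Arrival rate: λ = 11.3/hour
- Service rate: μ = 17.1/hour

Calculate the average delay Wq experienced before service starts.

First, compute utilization: ρ = λ/μ = 11.3/17.1 = 0.6608
For M/M/1: Wq = λ/(μ(μ-λ))
Wq = 11.3/(17.1 × (17.1-11.3))
Wq = 11.3/(17.1 × 5.80)
Wq = 0.1139 hours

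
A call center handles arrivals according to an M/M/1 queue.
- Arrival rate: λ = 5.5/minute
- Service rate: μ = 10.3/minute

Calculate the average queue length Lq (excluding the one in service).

ρ = λ/μ = 5.5/10.3 = 0.5340
For M/M/1: Lq = λ²/(μ(μ-λ))
Lq = 30.25/(10.3 × 4.80)
Lq = 0.6119 calls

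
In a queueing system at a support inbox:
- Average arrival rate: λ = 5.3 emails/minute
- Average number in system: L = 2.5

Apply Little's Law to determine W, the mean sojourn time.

Little's Law: L = λW, so W = L/λ
W = 2.5/5.3 = 0.4717 minutes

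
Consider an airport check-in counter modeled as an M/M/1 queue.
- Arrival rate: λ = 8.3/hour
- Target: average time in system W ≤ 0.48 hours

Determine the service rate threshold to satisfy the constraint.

For M/M/1: W = 1/(μ-λ)
Need W ≤ 0.48, so 1/(μ-λ) ≤ 0.48
μ - λ ≥ 1/0.48 = 2.0833
μ ≥ 8.3 + 2.0833 = 10.3833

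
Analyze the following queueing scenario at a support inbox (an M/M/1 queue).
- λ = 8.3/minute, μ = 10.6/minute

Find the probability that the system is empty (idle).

ρ = λ/μ = 8.3/10.6 = 0.7830
P(0) = 1 - ρ = 1 - 0.7830 = 0.2170
The server is idle 21.70% of the time.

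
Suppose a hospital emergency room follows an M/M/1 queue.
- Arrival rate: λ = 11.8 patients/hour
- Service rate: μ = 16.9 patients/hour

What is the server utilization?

Server utilization: ρ = λ/μ
ρ = 11.8/16.9 = 0.6982
The server is busy 69.82% of the time.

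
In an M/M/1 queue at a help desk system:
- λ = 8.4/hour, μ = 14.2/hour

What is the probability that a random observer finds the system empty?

ρ = λ/μ = 8.4/14.2 = 0.5915
P(0) = 1 - ρ = 1 - 0.5915 = 0.4085
The server is idle 40.85% of the time.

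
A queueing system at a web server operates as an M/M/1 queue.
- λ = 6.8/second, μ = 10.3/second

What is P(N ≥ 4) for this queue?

ρ = λ/μ = 6.8/10.3 = 0.6602
P(N ≥ n) = ρⁿ
P(N ≥ 4) = 0.6602^4
P(N ≥ 4) = 0.1900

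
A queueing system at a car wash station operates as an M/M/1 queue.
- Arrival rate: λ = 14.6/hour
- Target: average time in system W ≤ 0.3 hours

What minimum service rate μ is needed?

For M/M/1: W = 1/(μ-λ)
Need W ≤ 0.3, so 1/(μ-λ) ≤ 0.3
μ - λ ≥ 1/0.3 = 3.3333
μ ≥ 14.6 + 3.3333 = 17.9333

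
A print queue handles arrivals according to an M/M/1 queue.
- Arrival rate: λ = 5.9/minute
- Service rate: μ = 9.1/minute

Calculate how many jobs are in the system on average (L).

ρ = λ/μ = 5.9/9.1 = 0.6484
For M/M/1: L = λ/(μ-λ)
L = 5.9/(9.1-5.9) = 5.9/3.20
L = 1.8438 jobs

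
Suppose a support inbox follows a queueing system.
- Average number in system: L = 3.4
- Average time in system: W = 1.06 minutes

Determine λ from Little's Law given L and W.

Little's Law: L = λW, so λ = L/W
λ = 3.4/1.06 = 3.2075 emails/minute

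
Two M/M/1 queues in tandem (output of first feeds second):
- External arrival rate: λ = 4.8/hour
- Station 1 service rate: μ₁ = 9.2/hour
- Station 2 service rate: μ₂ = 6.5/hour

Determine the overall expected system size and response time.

By Jackson's theorem, each station behaves as independent M/M/1.
Station 1: ρ₁ = 4.8/9.2 = 0.5217, L₁ = ρ₁/(1-ρ₁) = λ/(μ₁-λ) = 4.8/4.40 = 1.0909
Station 2: ρ₂ = 4.8/6.5 = 0.7385, L₂ = ρ₂/(1-ρ₂) = λ/(μ₂-λ) = 4.8/1.70 = 2.8235
Total: L = L₁ + L₂ = 1.0909 + 2.8235 = 3.9144
W = L/λ = 3.9144/4.8 = 0.8155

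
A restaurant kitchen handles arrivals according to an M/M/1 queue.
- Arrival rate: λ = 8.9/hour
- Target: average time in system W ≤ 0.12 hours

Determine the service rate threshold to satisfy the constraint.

For M/M/1: W = 1/(μ-λ)
Need W ≤ 0.12, so 1/(μ-λ) ≤ 0.12
μ - λ ≥ 1/0.12 = 8.3333
μ ≥ 8.9 + 8.3333 = 17.2333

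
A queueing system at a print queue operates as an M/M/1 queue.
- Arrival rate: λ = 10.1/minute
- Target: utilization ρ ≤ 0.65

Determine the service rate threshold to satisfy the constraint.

ρ = λ/μ, so μ = λ/ρ
μ ≥ 10.1/0.65 = 15.5385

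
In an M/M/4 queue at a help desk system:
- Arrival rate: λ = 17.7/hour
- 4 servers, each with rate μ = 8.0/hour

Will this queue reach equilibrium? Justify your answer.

Stability requires ρ = λ/(cμ) < 1
ρ = 17.7/(4 × 8.0) = 17.7/32.00 = 0.5531
Since 0.5531 < 1, the system is STABLE.
The servers are busy 55.31% of the time.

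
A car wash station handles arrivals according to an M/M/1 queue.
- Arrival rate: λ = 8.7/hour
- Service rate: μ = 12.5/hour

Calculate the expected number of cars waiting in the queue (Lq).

ρ = λ/μ = 8.7/12.5 = 0.6960
For M/M/1: Lq = λ²/(μ(μ-λ))
Lq = 75.69/(12.5 × 3.80)
Lq = 1.5935 cars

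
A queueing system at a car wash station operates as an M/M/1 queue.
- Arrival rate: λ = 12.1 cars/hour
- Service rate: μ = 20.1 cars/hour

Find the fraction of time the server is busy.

Server utilization: ρ = λ/μ
ρ = 12.1/20.1 = 0.6020
The server is busy 60.20% of the time.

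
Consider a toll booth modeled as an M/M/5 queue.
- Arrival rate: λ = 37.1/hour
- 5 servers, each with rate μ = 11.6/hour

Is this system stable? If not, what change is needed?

Stability requires ρ = λ/(cμ) < 1
ρ = 37.1/(5 × 11.6) = 37.1/58.00 = 0.6397
Since 0.6397 < 1, the system is STABLE.
The servers are busy 63.97% of the time.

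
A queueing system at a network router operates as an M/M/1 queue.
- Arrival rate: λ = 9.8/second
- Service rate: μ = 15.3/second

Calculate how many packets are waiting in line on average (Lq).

ρ = λ/μ = 9.8/15.3 = 0.6405
For M/M/1: Lq = λ²/(μ(μ-λ))
Lq = 96.04/(15.3 × 5.50)
Lq = 1.1413 packets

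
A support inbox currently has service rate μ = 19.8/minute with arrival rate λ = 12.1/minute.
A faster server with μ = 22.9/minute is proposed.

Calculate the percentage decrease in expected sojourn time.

System 1: ρ₁ = 12.1/19.8 = 0.6111, W₁ = 1/(19.8-12.1) = 0.12987
System 2: ρ₂ = 12.1/22.9 = 0.5284, W₂ = 1/(22.9-12.1) = 0.092593
Improvement: (W₁-W₂)/W₁ = (0.12987-0.092593)/0.12987 = 28.70%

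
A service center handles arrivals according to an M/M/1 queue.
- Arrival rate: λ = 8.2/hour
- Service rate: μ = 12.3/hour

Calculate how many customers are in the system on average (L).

ρ = λ/μ = 8.2/12.3 = 0.6667
For M/M/1: L = λ/(μ-λ)
L = 8.2/(12.3-8.2) = 8.2/4.10
L = 2.0000 customers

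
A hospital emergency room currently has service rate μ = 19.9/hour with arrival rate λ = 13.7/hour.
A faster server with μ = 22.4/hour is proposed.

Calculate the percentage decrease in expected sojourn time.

System 1: ρ₁ = 13.7/19.9 = 0.6884, W₁ = 1/(19.9-13.7) = 0.16129
System 2: ρ₂ = 13.7/22.4 = 0.6116, W₂ = 1/(22.4-13.7) = 0.11494
Improvement: (W₁-W₂)/W₁ = (0.16129-0.11494)/0.16129 = 28.74%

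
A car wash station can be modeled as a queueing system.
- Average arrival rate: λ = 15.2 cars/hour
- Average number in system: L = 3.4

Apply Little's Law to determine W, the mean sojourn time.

Little's Law: L = λW, so W = L/λ
W = 3.4/15.2 = 0.2237 hours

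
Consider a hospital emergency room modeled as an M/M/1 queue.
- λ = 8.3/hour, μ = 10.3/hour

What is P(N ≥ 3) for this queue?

ρ = λ/μ = 8.3/10.3 = 0.80583
P(N ≥ n) = ρⁿ
P(N ≥ 3) = 0.80583^3
P(N ≥ 3) = 0.5233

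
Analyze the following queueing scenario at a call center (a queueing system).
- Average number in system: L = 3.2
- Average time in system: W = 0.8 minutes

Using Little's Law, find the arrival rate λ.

Little's Law: L = λW, so λ = L/W
λ = 3.2/0.8 = 4.0000 calls/minute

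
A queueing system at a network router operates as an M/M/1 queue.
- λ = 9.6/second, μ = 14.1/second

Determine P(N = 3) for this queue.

ρ = λ/μ = 9.6/14.1 = 0.6809
P(n) = (1-ρ)ρⁿ
P(3) = (1-0.6809) × 0.6809^3
P(3) = 0.3191 × 0.3157
P(3) = 0.1007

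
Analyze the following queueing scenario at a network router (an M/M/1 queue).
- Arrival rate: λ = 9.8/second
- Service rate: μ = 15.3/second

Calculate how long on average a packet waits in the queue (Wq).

First, compute utilization: ρ = λ/μ = 9.8/15.3 = 0.6405
For M/M/1: Wq = λ/(μ(μ-λ))
Wq = 9.8/(15.3 × (15.3-9.8))
Wq = 9.8/(15.3 × 5.50)
Wq = 0.1165 seconds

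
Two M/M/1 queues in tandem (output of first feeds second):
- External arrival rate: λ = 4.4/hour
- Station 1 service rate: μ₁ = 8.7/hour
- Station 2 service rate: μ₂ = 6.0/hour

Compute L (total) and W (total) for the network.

By Jackson's theorem, each station behaves as independent M/M/1.
Station 1: ρ₁ = 4.4/8.7 = 0.5057, L₁ = ρ₁/(1-ρ₁) = λ/(μ₁-λ) = 4.4/4.30 = 1.0233
Station 2: ρ₂ = 4.4/6.0 = 0.7333, L₂ = ρ₂/(1-ρ₂) = λ/(μ₂-λ) = 4.4/1.60 = 2.7500
Total: L = L₁ + L₂ = 1.0233 + 2.7500 = 3.7733
W = L/λ = 3.7733/4.4 = 0.8576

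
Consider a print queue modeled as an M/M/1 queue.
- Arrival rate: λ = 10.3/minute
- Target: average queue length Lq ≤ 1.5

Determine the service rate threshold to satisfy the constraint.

For M/M/1: Lq = λ²/(μ(μ-λ))
Need Lq ≤ 1.5, i.e. μ(μ-λ) ≥ λ²/1.5
μ² - 10.3μ - 106.09/1.5 ≥ 0  →  μ² - 10.3μ - 70.72667 ≥ 0
Quadratic formula (positive root): μ = [λ + √(λ² + 4×70.72667)]/2
Discriminant: 106.09 + 4×70.72667 = 388.9967, √388.9967 = 19.7230
μ ≥ (10.3 + 19.7230)/2 = 15.0115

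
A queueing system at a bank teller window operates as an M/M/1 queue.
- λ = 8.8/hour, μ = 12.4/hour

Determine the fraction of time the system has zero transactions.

ρ = λ/μ = 8.8/12.4 = 0.7097
P(0) = 1 - ρ = 1 - 0.7097 = 0.2903
The server is idle 29.03% of the time.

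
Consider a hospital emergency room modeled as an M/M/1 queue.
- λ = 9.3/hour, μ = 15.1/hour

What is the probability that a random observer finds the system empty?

ρ = λ/μ = 9.3/15.1 = 0.6159
P(0) = 1 - ρ = 1 - 0.6159 = 0.3841
The server is idle 38.41% of the time.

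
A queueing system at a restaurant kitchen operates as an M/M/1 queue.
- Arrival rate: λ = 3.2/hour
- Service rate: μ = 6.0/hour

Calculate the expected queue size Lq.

ρ = λ/μ = 3.2/6.0 = 0.5333
For M/M/1: Lq = λ²/(μ(μ-λ))
Lq = 10.24/(6.0 × 2.80)
Lq = 0.6095 orders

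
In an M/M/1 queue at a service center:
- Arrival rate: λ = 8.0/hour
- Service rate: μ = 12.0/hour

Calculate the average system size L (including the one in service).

ρ = λ/μ = 8.0/12.0 = 0.6667
For M/M/1: L = λ/(μ-λ)
L = 8.0/(12.0-8.0) = 8.0/4.00
L = 2.0000 customers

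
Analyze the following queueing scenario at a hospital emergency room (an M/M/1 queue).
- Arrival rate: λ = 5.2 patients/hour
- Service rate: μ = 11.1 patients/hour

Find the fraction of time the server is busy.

Server utilization: ρ = λ/μ
ρ = 5.2/11.1 = 0.4685
The server is busy 46.85% of the time.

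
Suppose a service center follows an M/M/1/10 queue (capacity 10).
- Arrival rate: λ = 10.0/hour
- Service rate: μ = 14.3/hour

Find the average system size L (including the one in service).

ρ = λ/μ = 10.0/14.3 = 0.6993
P₀ = (1-ρ)/(1-ρ^(K+1)) = (1-0.6993)/(1-0.6993^11) = 0.3007/0.9804 = 0.3067
P_K = P₀×ρ^K = 0.30670 × 0.6993^10 = 0.30670 × 0.027966 = 0.008577
L = ρ[1 - (K+1)ρ^K + Kρ^(K+1)] / [(1-ρ)(1-ρ^(K+1))]
L = 0.6993 × (1 - 11×0.027966 + 10×0.019557) / ((1 - 0.6993) × (1 - 0.019557)) = 2.1062 customers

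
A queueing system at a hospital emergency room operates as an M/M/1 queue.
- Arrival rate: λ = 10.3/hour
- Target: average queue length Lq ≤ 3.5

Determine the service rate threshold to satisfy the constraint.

For M/M/1: Lq = λ²/(μ(μ-λ))
Need Lq ≤ 3.5, i.e. μ(μ-λ) ≥ λ²/3.5
μ² - 10.3μ - 106.09/3.5 ≥ 0  →  μ² - 10.3μ - 30.31143 ≥ 0
Quadratic formula (positive root): μ = [λ + √(λ² + 4×30.31143)]/2
Discriminant: 106.09 + 4×30.31143 = 227.3357, √227.3357 = 15.07766
μ ≥ (10.3 + 15.07766)/2 = 12.6888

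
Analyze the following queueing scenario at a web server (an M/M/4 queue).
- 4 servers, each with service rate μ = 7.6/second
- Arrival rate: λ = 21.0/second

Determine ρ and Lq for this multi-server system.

Traffic intensity: ρ = λ/(cμ) = 21.0/(4×7.6) = 0.6908
Since ρ = 0.6908 < 1, system is stable.
Offered load a = λ/μ = cρ = 21.0/7.6 = 2.7632
P₀ = [ Σₙ₌₀^3 aⁿ/n! + a^4/(4!(1-ρ)) ]⁻¹
Σ = a^0/0! + a^1/1! + a^2/2! + a^3/3! = 1.0000 + 2.7632 + 3.8175 + 3.5161 = 11.0968
a^4/(4!(1-ρ)) = 58.2939/(24 × 0.30921) = 7.8552
P₀ = 1/(11.0968 + 7.8552) = 0.05276
Lq = P₀·a^4·ρ / (4!(1-ρ)²) = 0.052765 × 58.2939 × 0.69079 / (24 × 0.095611) = 0.9260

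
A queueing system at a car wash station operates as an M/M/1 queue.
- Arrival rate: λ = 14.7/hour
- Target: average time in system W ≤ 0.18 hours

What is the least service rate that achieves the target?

For M/M/1: W = 1/(μ-λ)
Need W ≤ 0.18, so 1/(μ-λ) ≤ 0.18
μ - λ ≥ 1/0.18 = 5.5556
μ ≥ 14.7 + 5.5556 = 20.2556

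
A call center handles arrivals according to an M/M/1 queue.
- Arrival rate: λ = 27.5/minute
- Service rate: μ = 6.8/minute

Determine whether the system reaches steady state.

Stability requires ρ = λ/(cμ) < 1
ρ = 27.5/(1 × 6.8) = 27.5/6.80 = 4.0441
Since 4.0441 ≥ 1, the system is UNSTABLE.
Queue grows without bound. Need μ > λ = 27.5.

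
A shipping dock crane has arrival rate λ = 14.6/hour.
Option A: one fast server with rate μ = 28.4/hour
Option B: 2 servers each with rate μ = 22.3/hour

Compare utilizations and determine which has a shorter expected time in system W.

Option A: single server μ = 28.4 (M/M/1)
  ρ_A = 14.6/28.4 = 0.5141
  W_A = 1/(μ-λ) = 1/(28.4-14.6) = 1/13.80 = 0.07246

Option B: 2 servers μ = 22.3 (M/M/2)
  ρ_B = λ/(cμ) = 14.6/(2×22.3) = 0.3274
  Offered load a = λ/μ = cρ = 14.6/22.3 = 0.6547
  P₀ = [ Σₙ₌₀^1 aⁿ/n! + a^2/(2!(1-ρ)) ]⁻¹
  Σ = a^0/0! + a^1/1! = 1.0000 + 0.6547 = 1.6547
  a^2/(2!(1-ρ)) = 0.4286/(2 × 0.6726) = 0.3186
  P₀ = 1/(1.6547 + 0.3186) = 0.5068
  Lq = P₀·a^2·ρ / (2!(1-ρ)²) = 0.5068 × 0.4286 × 0.3274 / (2 × 0.4525) = 0.07858
  Wq_B = Lq/λ = 0.07858/14.6 = 0.0053822
  W_B = Wq_B + 1/μ = 0.0053822 + 0.044843 = 0.05023

Since W_B = 0.05023 < W_A = 0.07246, Option B (multiple servers) has the shorter time in system.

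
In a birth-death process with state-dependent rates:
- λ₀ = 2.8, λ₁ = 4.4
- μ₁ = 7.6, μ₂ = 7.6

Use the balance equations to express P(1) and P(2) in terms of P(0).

Balance equations:
State 0: λ₀P₀ = μ₁P₁ → P₁ = (λ₀/μ₁)P₀ = (2.8/7.6)P₀ = 0.3684P₀
State 1: P₂ = (λ₀λ₁)/(μ₁μ₂)P₀ = (2.8×4.4)/(7.6×7.6)P₀ = 0.2133P₀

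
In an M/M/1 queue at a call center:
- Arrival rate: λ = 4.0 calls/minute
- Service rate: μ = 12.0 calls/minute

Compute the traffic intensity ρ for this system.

Server utilization: ρ = λ/μ
ρ = 4.0/12.0 = 0.3333
The server is busy 33.33% of the time.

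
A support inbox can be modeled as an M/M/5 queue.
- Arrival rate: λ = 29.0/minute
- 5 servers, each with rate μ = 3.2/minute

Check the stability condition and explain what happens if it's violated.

Stability requires ρ = λ/(cμ) < 1
ρ = 29.0/(5 × 3.2) = 29.0/16.00 = 1.8125
Since 1.8125 ≥ 1, the system is UNSTABLE.
Need c > λ/μ = 29.0/3.2 = 9.06.
Minimum servers needed: c = 10.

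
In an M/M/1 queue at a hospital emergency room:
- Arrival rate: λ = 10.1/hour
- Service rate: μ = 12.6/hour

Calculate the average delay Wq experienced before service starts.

First, compute utilization: ρ = λ/μ = 10.1/12.6 = 0.8016
For M/M/1: Wq = λ/(μ(μ-λ))
Wq = 10.1/(12.6 × (12.6-10.1))
Wq = 10.1/(12.6 × 2.50)
Wq = 0.3206 hours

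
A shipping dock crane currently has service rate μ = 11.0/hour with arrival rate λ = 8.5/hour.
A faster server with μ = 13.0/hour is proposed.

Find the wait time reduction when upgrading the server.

System 1: ρ₁ = 8.5/11.0 = 0.7727, W₁ = 1/(11.0-8.5) = 0.400000
System 2: ρ₂ = 8.5/13.0 = 0.6538, W₂ = 1/(13.0-8.5) = 0.222222
Improvement: (W₁-W₂)/W₁ = (0.400000-0.222222)/0.400000 = 44.44%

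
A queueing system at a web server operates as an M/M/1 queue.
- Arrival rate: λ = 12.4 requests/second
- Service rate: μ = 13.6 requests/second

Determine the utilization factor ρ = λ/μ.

Server utilization: ρ = λ/μ
ρ = 12.4/13.6 = 0.9118
The server is busy 91.18% of the time.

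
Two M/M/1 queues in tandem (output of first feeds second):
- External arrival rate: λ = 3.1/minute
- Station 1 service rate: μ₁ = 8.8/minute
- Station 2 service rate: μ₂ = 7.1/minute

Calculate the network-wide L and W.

By Jackson's theorem, each station behaves as independent M/M/1.
Station 1: ρ₁ = 3.1/8.8 = 0.3523, L₁ = ρ₁/(1-ρ₁) = λ/(μ₁-λ) = 3.1/5.70 = 0.54386
Station 2: ρ₂ = 3.1/7.1 = 0.4366, L₂ = ρ₂/(1-ρ₂) = λ/(μ₂-λ) = 3.1/4.00 = 0.77500
Total: L = L₁ + L₂ = 0.54386 + 0.77500 = 1.31886
W = L/λ = 1.31886/3.1 = 0.4254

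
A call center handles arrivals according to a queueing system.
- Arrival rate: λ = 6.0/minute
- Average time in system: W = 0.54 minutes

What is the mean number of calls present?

Little's Law: L = λW
L = 6.0 × 0.54 = 3.2400 calls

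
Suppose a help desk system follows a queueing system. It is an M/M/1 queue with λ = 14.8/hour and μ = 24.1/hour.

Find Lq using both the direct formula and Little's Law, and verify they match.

Method 1 (direct): Lq = λ²/(μ(μ-λ)) = 219.04/(24.1 × 9.30) = 0.9773

Method 2 (Little's Law):
W = 1/(μ-λ) = 1/9.30 = 0.107527
Wq = W - 1/μ = 0.107527 - 0.0414938 = 0.066033
Lq = λWq = 14.8 × 0.066033 = 0.9773 ✔ (matches Method 1)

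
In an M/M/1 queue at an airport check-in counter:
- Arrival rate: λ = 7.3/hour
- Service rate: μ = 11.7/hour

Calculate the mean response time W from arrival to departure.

First, compute utilization: ρ = λ/μ = 7.3/11.7 = 0.6239
For M/M/1: W = 1/(μ-λ)
W = 1/(11.7-7.3) = 1/4.40
W = 0.2273 hours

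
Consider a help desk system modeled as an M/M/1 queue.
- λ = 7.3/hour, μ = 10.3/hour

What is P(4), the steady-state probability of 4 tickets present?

ρ = λ/μ = 7.3/10.3 = 0.70874
P(n) = (1-ρ)ρⁿ
P(4) = (1-0.70874) × 0.70874^4
P(4) = 0.2913 × 0.2523
P(4) = 0.07349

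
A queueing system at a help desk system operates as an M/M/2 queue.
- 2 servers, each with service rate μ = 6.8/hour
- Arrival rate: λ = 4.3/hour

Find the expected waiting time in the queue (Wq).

Traffic intensity: ρ = λ/(cμ) = 4.3/(2×6.8) = 0.3162
Since ρ = 0.3162 < 1, system is stable.
Offered load a = λ/μ = cρ = 4.3/6.8 = 0.6324
P₀ = [ Σₙ₌₀^1 aⁿ/n! + a^2/(2!(1-ρ)) ]⁻¹
Σ = a^0/0! + a^1/1! = 1.0000 + 0.6324 = 1.6324
a^2/(2!(1-ρ)) = 0.3999/(2 × 0.6838) = 0.2924
P₀ = 1/(1.63235 + 0.292378) = 0.5196
Lq = P₀·a^2·ρ / (2!(1-ρ)²) = 0.51955 × 0.39987 × 0.31618 / (2 × 0.46761) = 0.07024
Wq = Lq/λ = 0.07024/4.3 = 0.01633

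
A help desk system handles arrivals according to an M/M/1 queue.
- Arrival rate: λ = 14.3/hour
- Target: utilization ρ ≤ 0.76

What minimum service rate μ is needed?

ρ = λ/μ, so μ = λ/ρ
μ ≥ 14.3/0.76 = 18.8158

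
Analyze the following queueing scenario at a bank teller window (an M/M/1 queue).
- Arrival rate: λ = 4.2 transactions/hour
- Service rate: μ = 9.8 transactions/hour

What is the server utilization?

Server utilization: ρ = λ/μ
ρ = 4.2/9.8 = 0.4286
The server is busy 42.86% of the time.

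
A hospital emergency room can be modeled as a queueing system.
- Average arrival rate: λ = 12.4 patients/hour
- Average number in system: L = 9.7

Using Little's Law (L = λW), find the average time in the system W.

Little's Law: L = λW, so W = L/λ
W = 9.7/12.4 = 0.7823 hours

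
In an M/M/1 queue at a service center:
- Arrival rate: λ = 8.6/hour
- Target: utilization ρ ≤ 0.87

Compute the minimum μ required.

ρ = λ/μ, so μ = λ/ρ
μ ≥ 8.6/0.87 = 9.8851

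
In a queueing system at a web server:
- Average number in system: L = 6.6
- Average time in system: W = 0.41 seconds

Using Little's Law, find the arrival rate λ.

Little's Law: L = λW, so λ = L/W
λ = 6.6/0.41 = 16.0976 requests/second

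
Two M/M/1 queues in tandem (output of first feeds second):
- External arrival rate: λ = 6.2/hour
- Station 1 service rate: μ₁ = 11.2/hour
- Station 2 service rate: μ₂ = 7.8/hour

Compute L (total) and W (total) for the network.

By Jackson's theorem, each station behaves as independent M/M/1.
Station 1: ρ₁ = 6.2/11.2 = 0.5536, L₁ = ρ₁/(1-ρ₁) = λ/(μ₁-λ) = 6.2/5.00 = 1.2400
Station 2: ρ₂ = 6.2/7.8 = 0.7949, L₂ = ρ₂/(1-ρ₂) = λ/(μ₂-λ) = 6.2/1.60 = 3.8750
Total: L = L₁ + L₂ = 1.2400 + 3.8750 = 5.1150
W = L/λ = 5.1150/6.2 = 0.8250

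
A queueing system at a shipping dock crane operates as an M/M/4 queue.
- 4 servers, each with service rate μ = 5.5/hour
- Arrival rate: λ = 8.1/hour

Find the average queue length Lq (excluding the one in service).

Traffic intensity: ρ = λ/(cμ) = 8.1/(4×5.5) = 0.3682
Since ρ = 0.3682 < 1, system is stable.
Offered load a = λ/μ = cρ = 8.1/5.5 = 1.4727
P₀ = [ Σₙ₌₀^3 aⁿ/n! + a^4/(4!(1-ρ)) ]⁻¹
Σ = a^0/0! + a^1/1! + a^2/2! + a^3/3! = 1.0000 + 1.4727 + 1.0845 + 0.5324 = 4.0896
a^4/(4!(1-ρ)) = 4.7042/(24 × 0.6318) = 0.3102
P₀ = 1/(4.0896 + 0.3102) = 0.2273
Lq = P₀·a^4·ρ / (4!(1-ρ)²) = 0.2273 × 4.7042 × 0.3682 / (24 × 0.3992) = 0.04109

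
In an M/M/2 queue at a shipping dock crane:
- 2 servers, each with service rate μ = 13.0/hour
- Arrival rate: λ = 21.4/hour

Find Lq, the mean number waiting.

Traffic intensity: ρ = λ/(cμ) = 21.4/(2×13.0) = 0.8231
Since ρ = 0.8231 < 1, system is stable.
Offered load a = λ/μ = cρ = 21.4/13.0 = 1.6462
P₀ = [ Σₙ₌₀^1 aⁿ/n! + a^2/(2!(1-ρ)) ]⁻¹
Σ = a^0/0! + a^1/1! = 1.0000 + 1.6462 = 2.6462
a^2/(2!(1-ρ)) = 2.70982/(2 × 0.176923) = 7.6582
P₀ = 1/(2.6462 + 7.6582) = 0.09705
Lq = P₀·a^2·ρ / (2!(1-ρ)²) = 0.0970464 × 2.70982 × 0.823077 / (2 × 0.0313018) = 3.4575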